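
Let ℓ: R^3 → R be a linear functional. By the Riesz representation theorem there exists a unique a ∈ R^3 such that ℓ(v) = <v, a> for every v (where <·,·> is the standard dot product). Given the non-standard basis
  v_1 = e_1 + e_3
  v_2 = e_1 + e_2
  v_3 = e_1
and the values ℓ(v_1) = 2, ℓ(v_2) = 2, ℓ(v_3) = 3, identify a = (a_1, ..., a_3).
a = (3, -1, -1)

Write a = (a_1, ..., a_3) in the standard basis. For each basis vector v_i, ℓ(v_i) = <v_i, a> is a linear equation in the a_j's. Collect the n equations into a matrix system V a = ℓ, where row i of V is v_i (expressed in the standard basis). Since V is invertible (lower-triangular with 1s on the diagonal, up to permutation), solve by back-substitution:
  V =
[[1, 0, 1],
 [1, 1, 0],
 [1, 0, 0]]
  V a = (2, 2, 3)
Solving gives a = (3, -1, -1).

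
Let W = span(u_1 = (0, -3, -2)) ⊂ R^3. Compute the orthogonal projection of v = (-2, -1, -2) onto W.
proj_W(v) = (0, -21/13, -14/13)

Set up U = [u_1 | ... | u_1] ∈ R^(3×1). The projector onto W = col(U) is P = U (U^T U)^(-1) U^T.
Compute U^T U =
  [13],
and U^T v = (7).
Solve U^T U · c = U^T v for the coefficients: c = (7/13). The projection is proj_W(v) = U c.
Check: (v - proj_W(v)) · u_1 = 0  (should be 0).
Result: proj_W(v) = (0, -21/13, -14/13).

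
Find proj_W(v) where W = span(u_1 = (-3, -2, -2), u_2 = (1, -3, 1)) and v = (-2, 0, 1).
proj_W(v) = (-26/31, -9/62, -37/62)

Set up U = [u_1 | ... | u_2] ∈ R^(3×2). The projector onto W = col(U) is P = U (U^T U)^(-1) U^T.
Compute U^T U =
  [17, 1]
  [1, 11],
and U^T v = (4, -1).
Solve U^T U · c = U^T v for the coefficients: c = (15/62, -7/62). The projection is proj_W(v) = U c.
Check: (v - proj_W(v)) · u_1 = 0  (should be 0).
Check: (v - proj_W(v)) · u_2 = 0  (should be 0).
Result: proj_W(v) = (-26/31, -9/62, -37/62).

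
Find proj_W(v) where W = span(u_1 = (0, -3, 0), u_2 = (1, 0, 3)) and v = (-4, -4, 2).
proj_W(v) = (1/5, -4, 3/5)

Set up U = [u_1 | ... | u_2] ∈ R^(3×2). The projector onto W = col(U) is P = U (U^T U)^(-1) U^T.
Compute U^T U =
  [9, 0]
  [0, 10],
and U^T v = (12, 2).
Solve U^T U · c = U^T v for the coefficients: c = (4/3, 1/5). The projection is proj_W(v) = U c.
Check: (v - proj_W(v)) · u_1 = 0  (should be 0).
Check: (v - proj_W(v)) · u_2 = 0  (should be 0).
Result: proj_W(v) = (1/5, -4, 3/5).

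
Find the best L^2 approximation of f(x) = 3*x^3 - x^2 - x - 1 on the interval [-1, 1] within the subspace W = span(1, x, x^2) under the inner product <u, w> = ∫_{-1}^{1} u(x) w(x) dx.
g(x) = -x^2 + 4*x/5 - 1

The best approximation g ∈ W is the orthogonal projection of f onto W. Writing g = a_0 + a_1 x + a_2 x^2, the coefficients solve the normal equations G · a = b where
  G_{ij} = <φ_i, φ_j> and b_i = <f, φ_i>, with φ_0 = 1, φ_1 = x, φ_2 = x^2.
G =
  [2, 0, 2/3]
  [0, 2/3, 0]
  [2/3, 0, 2/5],
b = (-8/3, 8/15, -16/15).
Solving gives a_0 = -1, a_1 = 4/5, a_2 = -1, so
  g(x) = -x^2 + 4*x/5 - 1.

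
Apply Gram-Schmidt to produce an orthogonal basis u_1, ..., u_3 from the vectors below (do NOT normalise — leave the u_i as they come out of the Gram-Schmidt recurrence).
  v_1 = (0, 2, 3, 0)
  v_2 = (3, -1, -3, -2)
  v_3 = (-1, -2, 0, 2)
Orthogonal basis:
  u_1 = (0, 2, 3, 0)
  u_2 = (3, 9/13, -6/13, -2)
  u_3 = (149/178, -171/178, 57/89, 69/89)

Apply the Gram-Schmidt recurrence
  u_1 = v_1
  u_i = v_i − Σ_{j<i} ((v_i · u_j) / (u_j · u_j)) · u_j.

Step by step this gives:
  u_1 = (0, 2, 3, 0)
  u_2 = (3, 9/13, -6/13, -2)
  u_3 = (149/178, -171/178, 57/89, 69/89)

Orthogonality check:
  u_2 · u_1 = 0 (should be 0)
  u_3 · u_1 = 0 (should be 0)
  u_3 · u_2 = 0 (should be 0)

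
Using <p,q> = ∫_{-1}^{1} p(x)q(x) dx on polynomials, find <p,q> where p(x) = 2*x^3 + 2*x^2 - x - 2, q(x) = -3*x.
<p,q> = -2/5

Expand the product: p(x)·q(x) = -6*x^4 - 6*x^3 + 3*x^2 + 6*x.
∫_{-1}^{1} of each monomial x^k gives [2/(k+1) if k even, 0 if k odd]. Integrating term-by-term (or equivalently evaluating the antiderivative F(x) = -6*x^5/5 - 3*x^4/2 + x^3 + 3*x^2 at the endpoints):
  F(1) − F(−1) = 13/10 − (17/10) = -2/5.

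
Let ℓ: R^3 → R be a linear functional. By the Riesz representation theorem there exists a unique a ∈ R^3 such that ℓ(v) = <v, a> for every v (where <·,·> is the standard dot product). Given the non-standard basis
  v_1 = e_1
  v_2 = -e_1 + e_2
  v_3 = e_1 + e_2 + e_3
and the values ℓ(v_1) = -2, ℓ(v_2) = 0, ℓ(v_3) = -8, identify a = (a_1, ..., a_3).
a = (-2, -2, -4)

Write a = (a_1, ..., a_3) in the standard basis. For each basis vector v_i, ℓ(v_i) = <v_i, a> is a linear equation in the a_j's. Collect the n equations into a matrix system V a = ℓ, where row i of V is v_i (expressed in the standard basis). Since V is invertible (lower-triangular with 1s on the diagonal, up to permutation), solve by back-substitution:
  V =
[[1, 0, 0],
 [-1, 1, 0],
 [1, 1, 1]]
  V a = (-2, 0, -8)
Solving gives a = (-2, -2, -4).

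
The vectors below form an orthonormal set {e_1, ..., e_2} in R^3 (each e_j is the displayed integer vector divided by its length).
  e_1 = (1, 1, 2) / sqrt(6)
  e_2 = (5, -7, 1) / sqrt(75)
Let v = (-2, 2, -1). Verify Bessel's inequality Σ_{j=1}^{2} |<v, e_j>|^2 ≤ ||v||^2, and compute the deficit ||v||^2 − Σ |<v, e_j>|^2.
Σ |<v, e_j>|^2 = 9; ||v||^2 = 9; deficit = 0

Write each e_j = u_j / sqrt(<u_j, u_j>) where u_j is the displayed integer vector. Then <v, e_j> = <v, u_j> / sqrt(<u_j, u_j>), so |<v, e_j>|^2 = <v, u_j>^2 / <u_j, u_j>.
Coefficients: <v, e_1> = -2/sqrt(6), <v, e_2> = -25/sqrt(75).
Square and sum: Σ |<v, e_j>|^2 = 9.
Compute ||v||^2 = v·v = 9.
Deficit = 9 − 9 = 0 ≥ 0, confirming Bessel's inequality. (The deficit equals ||v − Σ <v,e_j> e_j||^2, the squared distance from v to span{e_j}.)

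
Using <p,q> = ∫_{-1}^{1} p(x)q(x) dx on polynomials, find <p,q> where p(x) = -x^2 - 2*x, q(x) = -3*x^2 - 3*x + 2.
<p,q> = 58/15

Expand the product: p(x)·q(x) = 3*x^4 + 9*x^3 + 4*x^2 - 4*x.
∫_{-1}^{1} of each monomial x^k gives [2/(k+1) if k even, 0 if k odd]. Integrating term-by-term (or equivalently evaluating the antiderivative F(x) = 3*x^5/5 + 9*x^4/4 + 4*x^3/3 - 2*x^2 at the endpoints):
  F(1) − F(−1) = 131/60 − (-101/60) = 58/15.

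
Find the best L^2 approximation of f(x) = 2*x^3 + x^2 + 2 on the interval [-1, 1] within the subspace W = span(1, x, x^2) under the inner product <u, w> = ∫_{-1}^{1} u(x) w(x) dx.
g(x) = x^2 + 6*x/5 + 2

The best approximation g ∈ W is the orthogonal projection of f onto W. Writing g = a_0 + a_1 x + a_2 x^2, the coefficients solve the normal equations G · a = b where
  G_{ij} = <φ_i, φ_j> and b_i = <f, φ_i>, with φ_0 = 1, φ_1 = x, φ_2 = x^2.
G =
  [2, 0, 2/3]
  [0, 2/3, 0]
  [2/3, 0, 2/5],
b = (14/3, 4/5, 26/15).
Solving gives a_0 = 2, a_1 = 6/5, a_2 = 1, so
  g(x) = x^2 + 6*x/5 + 2.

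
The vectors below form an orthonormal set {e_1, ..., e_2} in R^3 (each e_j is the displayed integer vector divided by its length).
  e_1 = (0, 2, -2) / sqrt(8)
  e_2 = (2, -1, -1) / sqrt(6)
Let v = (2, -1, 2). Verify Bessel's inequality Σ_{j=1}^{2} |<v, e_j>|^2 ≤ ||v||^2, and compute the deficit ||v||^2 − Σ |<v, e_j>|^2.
Σ |<v, e_j>|^2 = 6; ||v||^2 = 9; deficit = 3

Write each e_j = u_j / sqrt(<u_j, u_j>) where u_j is the displayed integer vector. Then <v, e_j> = <v, u_j> / sqrt(<u_j, u_j>), so |<v, e_j>|^2 = <v, u_j>^2 / <u_j, u_j>.
Coefficients: <v, e_1> = -6/sqrt(8), <v, e_2> = 3/sqrt(6).
Square and sum: Σ |<v, e_j>|^2 = 6.
Compute ||v||^2 = v·v = 9.
Deficit = 9 − 6 = 3 ≥ 0, confirming Bessel's inequality. (The deficit equals ||v − Σ <v,e_j> e_j||^2, the squared distance from v to span{e_j}.)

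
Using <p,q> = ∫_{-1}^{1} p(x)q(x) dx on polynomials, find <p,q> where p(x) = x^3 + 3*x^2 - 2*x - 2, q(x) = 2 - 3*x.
<p,q> = -6/5

Expand the product: p(x)·q(x) = -3*x^4 - 7*x^3 + 12*x^2 + 2*x - 4.
∫_{-1}^{1} of each monomial x^k gives [2/(k+1) if k even, 0 if k odd]. Integrating term-by-term (or equivalently evaluating the antiderivative F(x) = -3*x^5/5 - 7*x^4/4 + 4*x^3 + x^2 - 4*x at the endpoints):
  F(1) − F(−1) = -27/20 − (-3/20) = -6/5.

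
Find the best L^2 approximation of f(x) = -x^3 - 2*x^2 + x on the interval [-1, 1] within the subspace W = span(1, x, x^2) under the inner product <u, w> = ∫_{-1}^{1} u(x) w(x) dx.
g(x) = -2*x^2 + 2*x/5

The best approximation g ∈ W is the orthogonal projection of f onto W. Writing g = a_0 + a_1 x + a_2 x^2, the coefficients solve the normal equations G · a = b where
  G_{ij} = <φ_i, φ_j> and b_i = <f, φ_i>, with φ_0 = 1, φ_1 = x, φ_2 = x^2.
G =
  [2, 0, 2/3]
  [0, 2/3, 0]
  [2/3, 0, 2/5],
b = (-4/3, 4/15, -4/5).
Solving gives a_0 = 0, a_1 = 2/5, a_2 = -2, so
  g(x) = -2*x^2 + 2*x/5.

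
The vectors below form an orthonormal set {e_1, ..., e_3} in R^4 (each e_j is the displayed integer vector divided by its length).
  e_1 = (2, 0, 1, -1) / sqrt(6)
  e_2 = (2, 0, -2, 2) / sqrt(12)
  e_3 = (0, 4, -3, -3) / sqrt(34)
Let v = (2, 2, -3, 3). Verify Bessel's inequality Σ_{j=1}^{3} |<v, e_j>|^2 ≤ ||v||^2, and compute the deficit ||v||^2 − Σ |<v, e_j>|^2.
Σ |<v, e_j>|^2 = 406/17; ||v||^2 = 26; deficit = 36/17

Write each e_j = u_j / sqrt(<u_j, u_j>) where u_j is the displayed integer vector. Then <v, e_j> = <v, u_j> / sqrt(<u_j, u_j>), so |<v, e_j>|^2 = <v, u_j>^2 / <u_j, u_j>.
Coefficients: <v, e_1> = -2/sqrt(6), <v, e_2> = 16/sqrt(12), <v, e_3> = 8/sqrt(34).
Square and sum: Σ |<v, e_j>|^2 = 406/17.
Compute ||v||^2 = v·v = 26.
Deficit = 26 − 406/17 = 36/17 ≥ 0, confirming Bessel's inequality. (The deficit equals ||v − Σ <v,e_j> e_j||^2, the squared distance from v to span{e_j}.)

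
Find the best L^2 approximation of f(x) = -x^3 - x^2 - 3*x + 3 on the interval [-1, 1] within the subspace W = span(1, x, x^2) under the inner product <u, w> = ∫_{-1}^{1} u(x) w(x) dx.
g(x) = -x^2 - 18*x/5 + 3

The best approximation g ∈ W is the orthogonal projection of f onto W. Writing g = a_0 + a_1 x + a_2 x^2, the coefficients solve the normal equations G · a = b where
  G_{ij} = <φ_i, φ_j> and b_i = <f, φ_i>, with φ_0 = 1, φ_1 = x, φ_2 = x^2.
G =
  [2, 0, 2/3]
  [0, 2/3, 0]
  [2/3, 0, 2/5],
b = (16/3, -12/5, 8/5).
Solving gives a_0 = 3, a_1 = -18/5, a_2 = -1, so
  g(x) = -x^2 - 18*x/5 + 3.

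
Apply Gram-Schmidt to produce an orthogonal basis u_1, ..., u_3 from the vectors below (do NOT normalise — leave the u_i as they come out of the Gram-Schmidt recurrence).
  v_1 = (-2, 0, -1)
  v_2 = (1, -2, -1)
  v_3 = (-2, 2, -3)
Orthogonal basis:
  u_1 = (-2, 0, -1)
  u_2 = (3/5, -2, -6/5)
  u_3 = (28/29, 42/29, -56/29)

Apply the Gram-Schmidt recurrence
  u_1 = v_1
  u_i = v_i − Σ_{j<i} ((v_i · u_j) / (u_j · u_j)) · u_j.

Step by step this gives:
  u_1 = (-2, 0, -1)
  u_2 = (3/5, -2, -6/5)
  u_3 = (28/29, 42/29, -56/29)

Orthogonality check:
  u_2 · u_1 = 0 (should be 0)
  u_3 · u_1 = 0 (should be 0)
  u_3 · u_2 = 0 (should be 0)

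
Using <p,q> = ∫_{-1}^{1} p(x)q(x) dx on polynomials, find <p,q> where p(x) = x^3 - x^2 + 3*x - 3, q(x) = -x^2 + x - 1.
<p,q> = 172/15

Expand the product: p(x)·q(x) = -x^5 + 2*x^4 - 5*x^3 + 7*x^2 - 6*x + 3.
∫_{-1}^{1} of each monomial x^k gives [2/(k+1) if k even, 0 if k odd]. Integrating term-by-term (or equivalently evaluating the antiderivative F(x) = -x^6/6 + 2*x^5/5 - 5*x^4/4 + 7*x^3/3 - 3*x^2 + 3*x at the endpoints):
  F(1) − F(−1) = 79/60 − (-203/20) = 172/15.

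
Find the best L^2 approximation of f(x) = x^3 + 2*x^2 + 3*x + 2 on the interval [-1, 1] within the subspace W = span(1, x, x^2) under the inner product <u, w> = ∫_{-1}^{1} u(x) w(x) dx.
g(x) = 2*x^2 + 18*x/5 + 2

The best approximation g ∈ W is the orthogonal projection of f onto W. Writing g = a_0 + a_1 x + a_2 x^2, the coefficients solve the normal equations G · a = b where
  G_{ij} = <φ_i, φ_j> and b_i = <f, φ_i>, with φ_0 = 1, φ_1 = x, φ_2 = x^2.
G =
  [2, 0, 2/3]
  [0, 2/3, 0]
  [2/3, 0, 2/5],
b = (16/3, 12/5, 32/15).
Solving gives a_0 = 2, a_1 = 18/5, a_2 = 2, so
  g(x) = 2*x^2 + 18*x/5 + 2.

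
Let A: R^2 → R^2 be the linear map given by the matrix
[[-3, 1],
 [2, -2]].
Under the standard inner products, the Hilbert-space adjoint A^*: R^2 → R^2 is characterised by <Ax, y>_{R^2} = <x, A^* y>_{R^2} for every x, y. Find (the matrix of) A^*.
A^* = A^T =
[[-3, 2],
 [1, -2]]

For real matrices with standard dot products, the defining identity <Ax, y> = <x, A^* y> gives (Ax)^T y = x^T (A^*) y, i.e. x^T A^T y = x^T (A^*) y. Since this holds for all x, y, we must have A^* = A^T. Therefore
A^* =
[[-3, 2],
 [1, -2]].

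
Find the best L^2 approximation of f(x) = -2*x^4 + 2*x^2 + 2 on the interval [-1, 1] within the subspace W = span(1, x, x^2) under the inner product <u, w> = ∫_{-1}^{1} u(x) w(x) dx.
g(x) = 2*x^2/7 + 76/35

The best approximation g ∈ W is the orthogonal projection of f onto W. Writing g = a_0 + a_1 x + a_2 x^2, the coefficients solve the normal equations G · a = b where
  G_{ij} = <φ_i, φ_j> and b_i = <f, φ_i>, with φ_0 = 1, φ_1 = x, φ_2 = x^2.
G =
  [2, 0, 2/3]
  [0, 2/3, 0]
  [2/3, 0, 2/5],
b = (68/15, 0, 164/105).
Solving gives a_0 = 76/35, a_1 = 0, a_2 = 2/7, so
  g(x) = 2*x^2/7 + 76/35.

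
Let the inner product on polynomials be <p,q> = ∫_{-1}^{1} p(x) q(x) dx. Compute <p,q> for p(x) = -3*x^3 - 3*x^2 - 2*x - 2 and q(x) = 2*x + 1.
<p,q> = -166/15

Expand the product: p(x)·q(x) = -6*x^4 - 9*x^3 - 7*x^2 - 6*x - 2.
∫_{-1}^{1} of each monomial x^k gives [2/(k+1) if k even, 0 if k odd]. Integrating term-by-term (or equivalently evaluating the antiderivative F(x) = -6*x^5/5 - 9*x^4/4 - 7*x^3/3 - 3*x^2 - 2*x at the endpoints):
  F(1) − F(−1) = -647/60 − (17/60) = -166/15.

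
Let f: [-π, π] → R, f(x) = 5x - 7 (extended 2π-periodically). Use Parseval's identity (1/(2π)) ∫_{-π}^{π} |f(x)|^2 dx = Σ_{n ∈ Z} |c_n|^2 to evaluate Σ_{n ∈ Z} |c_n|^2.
Σ |c_n|^2 = 25π^2/3 + 49

Expand and integrate term by term over [-π, π]:
  ∫ (5x)^2 dx = 25·(2π^3/3); ∫ 2·5·(-7)·x dx = 0 (odd integrand); ∫ (-7)^2 dx = 49·2π.
So (1/(2π)) ∫_{-π}^{π} (5x - 7)^2 dx = 25π^2/3 + 49 = 25π^2/3 + 49.
Parseval ⇒ Σ |c_n|^2 = 25π^2/3 + 49.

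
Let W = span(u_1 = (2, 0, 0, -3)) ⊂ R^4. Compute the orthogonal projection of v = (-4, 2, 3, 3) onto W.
proj_W(v) = (-34/13, 0, 0, 51/13)

Set up U = [u_1 | ... | u_1] ∈ R^(4×1). The projector onto W = col(U) is P = U (U^T U)^(-1) U^T.
Compute U^T U =
  [13],
and U^T v = (-17).
Solve U^T U · c = U^T v for the coefficients: c = (-17/13). The projection is proj_W(v) = U c.
Check: (v - proj_W(v)) · u_1 = 0  (should be 0).
Result: proj_W(v) = (-34/13, 0, 0, 51/13).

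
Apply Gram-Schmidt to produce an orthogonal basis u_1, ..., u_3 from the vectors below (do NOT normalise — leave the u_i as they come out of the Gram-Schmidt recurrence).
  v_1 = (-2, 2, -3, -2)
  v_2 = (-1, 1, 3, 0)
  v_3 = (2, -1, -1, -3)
Orthogonal basis:
  u_1 = (-2, 2, -3, -2)
  u_2 = (-31/21, 31/21, 16/7, -10/21)
  u_3 = (307/206, -101/206, 68/103, -306/103)

Apply the Gram-Schmidt recurrence
  u_1 = v_1
  u_i = v_i − Σ_{j<i} ((v_i · u_j) / (u_j · u_j)) · u_j.

Step by step this gives:
  u_1 = (-2, 2, -3, -2)
  u_2 = (-31/21, 31/21, 16/7, -10/21)
  u_3 = (307/206, -101/206, 68/103, -306/103)

Orthogonality check:
  u_2 · u_1 = 0 (should be 0)
  u_3 · u_1 = 0 (should be 0)
  u_3 · u_2 = 0 (should be 0)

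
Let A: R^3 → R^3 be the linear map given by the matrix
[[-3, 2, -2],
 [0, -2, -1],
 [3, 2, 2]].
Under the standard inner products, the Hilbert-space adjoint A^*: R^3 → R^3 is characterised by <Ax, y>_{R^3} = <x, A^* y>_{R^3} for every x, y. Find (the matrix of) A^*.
A^* = A^T =
[[-3, 0, 3],
 [2, -2, 2],
 [-2, -1, 2]]

For real matrices with standard dot products, the defining identity <Ax, y> = <x, A^* y> gives (Ax)^T y = x^T (A^*) y, i.e. x^T A^T y = x^T (A^*) y. Since this holds for all x, y, we must have A^* = A^T. Therefore
A^* =
[[-3, 0, 3],
 [2, -2, 2],
 [-2, -1, 2]].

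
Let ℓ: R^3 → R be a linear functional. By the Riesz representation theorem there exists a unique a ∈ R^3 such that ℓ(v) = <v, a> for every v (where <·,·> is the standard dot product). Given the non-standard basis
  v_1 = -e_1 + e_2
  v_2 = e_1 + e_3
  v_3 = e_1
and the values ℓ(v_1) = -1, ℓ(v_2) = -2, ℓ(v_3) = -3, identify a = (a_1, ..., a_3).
a = (-3, -4, 1)

Write a = (a_1, ..., a_3) in the standard basis. For each basis vector v_i, ℓ(v_i) = <v_i, a> is a linear equation in the a_j's. Collect the n equations into a matrix system V a = ℓ, where row i of V is v_i (expressed in the standard basis). Since V is invertible (lower-triangular with 1s on the diagonal, up to permutation), solve by back-substitution:
  V =
[[-1, 1, 0],
 [1, 0, 1],
 [1, 0, 0]]
  V a = (-1, -2, -3)
Solving gives a = (-3, -4, 1).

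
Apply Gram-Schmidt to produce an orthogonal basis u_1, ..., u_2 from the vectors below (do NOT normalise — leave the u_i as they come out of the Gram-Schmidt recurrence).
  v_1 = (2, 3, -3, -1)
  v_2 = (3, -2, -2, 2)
Orthogonal basis:
  u_1 = (2, 3, -3, -1)
  u_2 = (61/23, -58/23, -34/23, 50/23)

Apply the Gram-Schmidt recurrence
  u_1 = v_1
  u_i = v_i − Σ_{j<i} ((v_i · u_j) / (u_j · u_j)) · u_j.

Step by step this gives:
  u_1 = (2, 3, -3, -1)
  u_2 = (61/23, -58/23, -34/23, 50/23)

Orthogonality check:
  u_2 · u_1 = 0 (should be 0)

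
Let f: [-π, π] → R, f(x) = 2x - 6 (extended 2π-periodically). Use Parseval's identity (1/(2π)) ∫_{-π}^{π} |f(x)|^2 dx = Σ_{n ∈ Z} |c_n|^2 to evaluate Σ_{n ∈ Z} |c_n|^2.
Σ |c_n|^2 = 4π^2/3 + 36

Expand and integrate term by term over [-π, π]:
  ∫ (2x)^2 dx = 4·(2π^3/3); ∫ 2·2·(-6)·x dx = 0 (odd integrand); ∫ (-6)^2 dx = 36·2π.
So (1/(2π)) ∫_{-π}^{π} (2x - 6)^2 dx = 4π^2/3 + 36 = 4π^2/3 + 36.
Parseval ⇒ Σ |c_n|^2 = 4π^2/3 + 36.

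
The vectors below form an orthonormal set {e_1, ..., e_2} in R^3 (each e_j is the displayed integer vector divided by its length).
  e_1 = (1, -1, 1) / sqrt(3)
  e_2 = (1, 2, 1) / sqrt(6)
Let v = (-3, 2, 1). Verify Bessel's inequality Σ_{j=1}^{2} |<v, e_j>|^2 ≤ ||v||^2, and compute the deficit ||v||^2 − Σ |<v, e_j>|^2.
Σ |<v, e_j>|^2 = 6; ||v||^2 = 14; deficit = 8

Write each e_j = u_j / sqrt(<u_j, u_j>) where u_j is the displayed integer vector. Then <v, e_j> = <v, u_j> / sqrt(<u_j, u_j>), so |<v, e_j>|^2 = <v, u_j>^2 / <u_j, u_j>.
Coefficients: <v, e_1> = -4/sqrt(3), <v, e_2> = 2/sqrt(6).
Square and sum: Σ |<v, e_j>|^2 = 6.
Compute ||v||^2 = v·v = 14.
Deficit = 14 − 6 = 8 ≥ 0, confirming Bessel's inequality. (The deficit equals ||v − Σ <v,e_j> e_j||^2, the squared distance from v to span{e_j}.)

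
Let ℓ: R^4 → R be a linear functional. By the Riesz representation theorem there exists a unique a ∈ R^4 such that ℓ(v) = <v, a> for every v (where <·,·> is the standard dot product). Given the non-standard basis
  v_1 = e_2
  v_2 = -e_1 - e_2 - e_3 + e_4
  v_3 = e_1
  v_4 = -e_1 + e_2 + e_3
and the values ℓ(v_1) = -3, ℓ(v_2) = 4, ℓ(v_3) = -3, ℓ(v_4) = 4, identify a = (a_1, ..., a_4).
a = (-3, -3, 4, 2)

Write a = (a_1, ..., a_4) in the standard basis. For each basis vector v_i, ℓ(v_i) = <v_i, a> is a linear equation in the a_j's. Collect the n equations into a matrix system V a = ℓ, where row i of V is v_i (expressed in the standard basis). Since V is invertible (lower-triangular with 1s on the diagonal, up to permutation), solve by back-substitution:
  V =
[[0, 1, 0, 0],
 [-1, -1, -1, 1],
 [1, 0, 0, 0],
 [-1, 1, 1, 0]]
  V a = (-3, 4, -3, 4)
Solving gives a = (-3, -3, 4, 2).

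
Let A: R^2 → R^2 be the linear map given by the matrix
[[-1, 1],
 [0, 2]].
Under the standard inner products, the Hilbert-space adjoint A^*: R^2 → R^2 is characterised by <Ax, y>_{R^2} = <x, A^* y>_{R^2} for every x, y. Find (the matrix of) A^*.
A^* = A^T =
[[-1, 0],
 [1, 2]]

For real matrices with standard dot products, the defining identity <Ax, y> = <x, A^* y> gives (Ax)^T y = x^T (A^*) y, i.e. x^T A^T y = x^T (A^*) y. Since this holds for all x, y, we must have A^* = A^T. Therefore
A^* =
[[-1, 0],
 [1, 2]].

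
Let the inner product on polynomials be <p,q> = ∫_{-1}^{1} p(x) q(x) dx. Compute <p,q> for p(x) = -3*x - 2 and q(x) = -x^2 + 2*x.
<p,q> = -8/3

Expand the product: p(x)·q(x) = 3*x^3 - 4*x^2 - 4*x.
∫_{-1}^{1} of each monomial x^k gives [2/(k+1) if k even, 0 if k odd]. Integrating term-by-term (or equivalently evaluating the antiderivative F(x) = 3*x^4/4 - 4*x^3/3 - 2*x^2 at the endpoints):
  F(1) − F(−1) = -31/12 − (1/12) = -8/3.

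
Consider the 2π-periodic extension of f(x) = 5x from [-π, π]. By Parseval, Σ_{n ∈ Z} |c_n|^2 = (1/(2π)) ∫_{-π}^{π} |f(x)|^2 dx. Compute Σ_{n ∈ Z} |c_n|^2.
Σ |c_n|^2 = 25π^2/3

Expand and integrate term by term over [-π, π]:
  ∫ (5x)^2 dx = 25·(2π^3/3); ∫ 2·5·(0)·x dx = 0 (odd integrand); ∫ 0^2 dx = 0·2π.
So (1/(2π)) ∫_{-π}^{π} (5x)^2 dx = 25π^2/3 + 0 = 25π^2/3.
Parseval ⇒ Σ |c_n|^2 = 25π^2/3.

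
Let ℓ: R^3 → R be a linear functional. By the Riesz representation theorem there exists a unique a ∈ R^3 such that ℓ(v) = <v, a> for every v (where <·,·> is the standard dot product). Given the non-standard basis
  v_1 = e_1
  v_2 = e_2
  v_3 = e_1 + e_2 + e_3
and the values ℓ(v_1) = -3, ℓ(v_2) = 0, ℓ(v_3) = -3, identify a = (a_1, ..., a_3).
a = (-3, 0, 0)

Write a = (a_1, ..., a_3) in the standard basis. For each basis vector v_i, ℓ(v_i) = <v_i, a> is a linear equation in the a_j's. Collect the n equations into a matrix system V a = ℓ, where row i of V is v_i (expressed in the standard basis). Since V is invertible (lower-triangular with 1s on the diagonal, up to permutation), solve by back-substitution:
  V =
[[1, 0, 0],
 [0, 1, 0],
 [1, 1, 1]]
  V a = (-3, 0, -3)
Solving gives a = (-3, 0, 0).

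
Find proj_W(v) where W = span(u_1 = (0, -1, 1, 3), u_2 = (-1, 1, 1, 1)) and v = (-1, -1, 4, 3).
proj_W(v) = (-1, 0, 2, 4)

Set up U = [u_1 | ... | u_2] ∈ R^(4×2). The projector onto W = col(U) is P = U (U^T U)^(-1) U^T.
Compute U^T U =
  [11, 3]
  [3, 4],
and U^T v = (14, 7).
Solve U^T U · c = U^T v for the coefficients: c = (1, 1). The projection is proj_W(v) = U c.
Check: (v - proj_W(v)) · u_1 = 0  (should be 0).
Check: (v - proj_W(v)) · u_2 = 0  (should be 0).
Result: proj_W(v) = (-1, 0, 2, 4).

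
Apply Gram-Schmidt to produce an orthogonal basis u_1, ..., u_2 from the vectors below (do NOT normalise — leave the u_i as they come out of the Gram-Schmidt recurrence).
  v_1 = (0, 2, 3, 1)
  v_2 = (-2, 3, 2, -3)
Orthogonal basis:
  u_1 = (0, 2, 3, 1)
  u_2 = (-2, 12/7, 1/14, -51/14)

Apply the Gram-Schmidt recurrence
  u_1 = v_1
  u_i = v_i − Σ_{j<i} ((v_i · u_j) / (u_j · u_j)) · u_j.

Step by step this gives:
  u_1 = (0, 2, 3, 1)
  u_2 = (-2, 12/7, 1/14, -51/14)

Orthogonality check:
  u_2 · u_1 = 0 (should be 0)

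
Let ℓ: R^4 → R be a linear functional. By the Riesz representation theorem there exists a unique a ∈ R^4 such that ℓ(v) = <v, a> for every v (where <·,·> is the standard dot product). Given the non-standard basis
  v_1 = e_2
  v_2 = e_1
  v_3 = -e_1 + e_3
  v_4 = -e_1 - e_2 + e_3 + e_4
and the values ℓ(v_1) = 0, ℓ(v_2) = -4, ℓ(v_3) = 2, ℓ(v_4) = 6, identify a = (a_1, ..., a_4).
a = (-4, 0, -2, 4)

Write a = (a_1, ..., a_4) in the standard basis. For each basis vector v_i, ℓ(v_i) = <v_i, a> is a linear equation in the a_j's. Collect the n equations into a matrix system V a = ℓ, where row i of V is v_i (expressed in the standard basis). Since V is invertible (lower-triangular with 1s on the diagonal, up to permutation), solve by back-substitution:
  V =
[[0, 1, 0, 0],
 [1, 0, 0, 0],
 [-1, 0, 1, 0],
 [-1, -1, 1, 1]]
  V a = (0, -4, 2, 6)
Solving gives a = (-4, 0, -2, 4).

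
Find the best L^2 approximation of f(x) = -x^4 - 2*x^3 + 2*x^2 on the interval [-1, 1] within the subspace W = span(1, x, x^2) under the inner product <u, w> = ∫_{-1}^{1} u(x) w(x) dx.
g(x) = 8*x^2/7 - 6*x/5 + 3/35

The best approximation g ∈ W is the orthogonal projection of f onto W. Writing g = a_0 + a_1 x + a_2 x^2, the coefficients solve the normal equations G · a = b where
  G_{ij} = <φ_i, φ_j> and b_i = <f, φ_i>, with φ_0 = 1, φ_1 = x, φ_2 = x^2.
G =
  [2, 0, 2/3]
  [0, 2/3, 0]
  [2/3, 0, 2/5],
b = (14/15, -4/5, 18/35).
Solving gives a_0 = 3/35, a_1 = -6/5, a_2 = 8/7, so
  g(x) = 8*x^2/7 - 6*x/5 + 3/35.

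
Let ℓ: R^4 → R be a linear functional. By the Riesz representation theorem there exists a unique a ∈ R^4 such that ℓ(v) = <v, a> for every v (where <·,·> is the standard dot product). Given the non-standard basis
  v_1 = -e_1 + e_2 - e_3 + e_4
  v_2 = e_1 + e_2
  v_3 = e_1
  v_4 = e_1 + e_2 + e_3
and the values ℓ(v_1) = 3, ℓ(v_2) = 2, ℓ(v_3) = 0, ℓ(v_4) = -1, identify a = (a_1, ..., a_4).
a = (0, 2, -3, -2)

Write a = (a_1, ..., a_4) in the standard basis. For each basis vector v_i, ℓ(v_i) = <v_i, a> is a linear equation in the a_j's. Collect the n equations into a matrix system V a = ℓ, where row i of V is v_i (expressed in the standard basis). Since V is invertible (lower-triangular with 1s on the diagonal, up to permutation), solve by back-substitution:
  V =
[[-1, 1, -1, 1],
 [1, 1, 0, 0],
 [1, 0, 0, 0],
 [1, 1, 1, 0]]
  V a = (3, 2, 0, -1)
Solving gives a = (0, 2, -3, -2).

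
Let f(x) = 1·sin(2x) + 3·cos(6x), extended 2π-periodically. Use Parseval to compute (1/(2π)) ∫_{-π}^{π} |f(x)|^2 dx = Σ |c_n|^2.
Σ |c_n|^2 = 5

Expand |f|^2 and use orthogonality of {sin(nx), cos(mx)} on [-π, π]:
  ∫_{-π}^{π} sin(nx)^2 dx = π, ∫ cos(mx)^2 dx = π, and cross terms integrate to 0.
So ∫_{-π}^{π} f(x)^2 dx = 1^2 · π + 3^2 · π = (1 + 9)π.
Divide by 2π: (1 + 9)/2 = 5.
By Parseval, this equals Σ |c_n|^2.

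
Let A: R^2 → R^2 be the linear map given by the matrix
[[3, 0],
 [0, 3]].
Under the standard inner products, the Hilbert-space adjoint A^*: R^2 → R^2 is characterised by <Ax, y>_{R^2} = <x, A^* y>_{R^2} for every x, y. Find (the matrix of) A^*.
A^* = A^T =
[[3, 0],
 [0, 3]]

For real matrices with standard dot products, the defining identity <Ax, y> = <x, A^* y> gives (Ax)^T y = x^T (A^*) y, i.e. x^T A^T y = x^T (A^*) y. Since this holds for all x, y, we must have A^* = A^T. Therefore
A^* =
[[3, 0],
 [0, 3]].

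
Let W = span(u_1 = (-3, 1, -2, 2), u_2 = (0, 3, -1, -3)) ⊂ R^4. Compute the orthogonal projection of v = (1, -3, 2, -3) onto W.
proj_W(v) = (918/341, -42/31, 664/341, -456/341)

Set up U = [u_1 | ... | u_2] ∈ R^(4×2). The projector onto W = col(U) is P = U (U^T U)^(-1) U^T.
Compute U^T U =
  [18, -1]
  [-1, 19],
and U^T v = (-16, -2).
Solve U^T U · c = U^T v for the coefficients: c = (-306/341, -52/341). The projection is proj_W(v) = U c.
Check: (v - proj_W(v)) · u_1 = 0  (should be 0).
Check: (v - proj_W(v)) · u_2 = 0  (should be 0).
Result: proj_W(v) = (918/341, -42/31, 664/341, -456/341).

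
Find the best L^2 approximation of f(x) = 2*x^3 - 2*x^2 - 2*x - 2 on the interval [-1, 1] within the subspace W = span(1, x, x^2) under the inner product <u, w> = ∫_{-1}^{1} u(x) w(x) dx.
g(x) = -2*x^2 - 4*x/5 - 2

The best approximation g ∈ W is the orthogonal projection of f onto W. Writing g = a_0 + a_1 x + a_2 x^2, the coefficients solve the normal equations G · a = b where
  G_{ij} = <φ_i, φ_j> and b_i = <f, φ_i>, with φ_0 = 1, φ_1 = x, φ_2 = x^2.
G =
  [2, 0, 2/3]
  [0, 2/3, 0]
  [2/3, 0, 2/5],
b = (-16/3, -8/15, -32/15).
Solving gives a_0 = -2, a_1 = -4/5, a_2 = -2, so
  g(x) = -2*x^2 - 4*x/5 - 2.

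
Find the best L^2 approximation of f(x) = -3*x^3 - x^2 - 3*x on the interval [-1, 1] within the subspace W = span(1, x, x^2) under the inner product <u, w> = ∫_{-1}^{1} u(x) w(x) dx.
g(x) = -x^2 - 24*x/5

The best approximation g ∈ W is the orthogonal projection of f onto W. Writing g = a_0 + a_1 x + a_2 x^2, the coefficients solve the normal equations G · a = b where
  G_{ij} = <φ_i, φ_j> and b_i = <f, φ_i>, with φ_0 = 1, φ_1 = x, φ_2 = x^2.
G =
  [2, 0, 2/3]
  [0, 2/3, 0]
  [2/3, 0, 2/5],
b = (-2/3, -16/5, -2/5).
Solving gives a_0 = 0, a_1 = -24/5, a_2 = -1, so
  g(x) = -x^2 - 24*x/5.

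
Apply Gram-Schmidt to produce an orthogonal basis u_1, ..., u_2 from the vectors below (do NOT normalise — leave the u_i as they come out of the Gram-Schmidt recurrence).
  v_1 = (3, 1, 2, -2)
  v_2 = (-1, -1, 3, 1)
Orthogonal basis:
  u_1 = (3, 1, 2, -2)
  u_2 = (-1, -1, 3, 1)

Apply the Gram-Schmidt recurrence
  u_1 = v_1
  u_i = v_i − Σ_{j<i} ((v_i · u_j) / (u_j · u_j)) · u_j.

Step by step this gives:
  u_1 = (3, 1, 2, -2)
  u_2 = (-1, -1, 3, 1)

Orthogonality check:
  u_2 · u_1 = 0 (should be 0)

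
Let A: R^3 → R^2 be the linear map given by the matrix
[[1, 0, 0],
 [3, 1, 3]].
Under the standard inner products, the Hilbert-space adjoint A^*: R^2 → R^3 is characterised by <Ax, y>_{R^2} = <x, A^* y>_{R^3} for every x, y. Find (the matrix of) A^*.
A^* = A^T =
[[1, 3],
 [0, 1],
 [0, 3]]

For real matrices with standard dot products, the defining identity <Ax, y> = <x, A^* y> gives (Ax)^T y = x^T (A^*) y, i.e. x^T A^T y = x^T (A^*) y. Since this holds for all x, y, we must have A^* = A^T. Therefore
A^* =
[[1, 3],
 [0, 1],
 [0, 3]].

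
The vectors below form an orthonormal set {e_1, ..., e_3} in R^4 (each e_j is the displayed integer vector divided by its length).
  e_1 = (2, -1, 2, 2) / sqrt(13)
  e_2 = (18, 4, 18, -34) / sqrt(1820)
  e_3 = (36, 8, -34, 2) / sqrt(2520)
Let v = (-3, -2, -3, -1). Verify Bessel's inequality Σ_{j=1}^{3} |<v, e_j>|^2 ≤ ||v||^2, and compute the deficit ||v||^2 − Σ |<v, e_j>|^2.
Σ |<v, e_j>|^2 = 15; ||v||^2 = 23; deficit = 8

Write each e_j = u_j / sqrt(<u_j, u_j>) where u_j is the displayed integer vector. Then <v, e_j> = <v, u_j> / sqrt(<u_j, u_j>), so |<v, e_j>|^2 = <v, u_j>^2 / <u_j, u_j>.
Coefficients: <v, e_1> = -12/sqrt(13), <v, e_2> = -82/sqrt(1820), <v, e_3> = -24/sqrt(2520).
Square and sum: Σ |<v, e_j>|^2 = 15.
Compute ||v||^2 = v·v = 23.
Deficit = 23 − 15 = 8 ≥ 0, confirming Bessel's inequality. (The deficit equals ||v − Σ <v,e_j> e_j||^2, the squared distance from v to span{e_j}.)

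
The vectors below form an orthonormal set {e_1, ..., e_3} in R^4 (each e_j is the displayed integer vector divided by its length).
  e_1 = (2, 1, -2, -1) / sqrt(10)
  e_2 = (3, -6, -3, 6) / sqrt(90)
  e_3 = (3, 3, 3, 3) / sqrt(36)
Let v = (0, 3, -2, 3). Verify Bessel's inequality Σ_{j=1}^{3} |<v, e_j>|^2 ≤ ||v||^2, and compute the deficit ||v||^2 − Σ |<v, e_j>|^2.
Σ |<v, e_j>|^2 = 6; ||v||^2 = 22; deficit = 16

Write each e_j = u_j / sqrt(<u_j, u_j>) where u_j is the displayed integer vector. Then <v, e_j> = <v, u_j> / sqrt(<u_j, u_j>), so |<v, e_j>|^2 = <v, u_j>^2 / <u_j, u_j>.
Coefficients: <v, e_1> = 4/sqrt(10), <v, e_2> = 6/sqrt(90), <v, e_3> = 12/sqrt(36).
Square and sum: Σ |<v, e_j>|^2 = 6.
Compute ||v||^2 = v·v = 22.
Deficit = 22 − 6 = 16 ≥ 0, confirming Bessel's inequality. (The deficit equals ||v − Σ <v,e_j> e_j||^2, the squared distance from v to span{e_j}.)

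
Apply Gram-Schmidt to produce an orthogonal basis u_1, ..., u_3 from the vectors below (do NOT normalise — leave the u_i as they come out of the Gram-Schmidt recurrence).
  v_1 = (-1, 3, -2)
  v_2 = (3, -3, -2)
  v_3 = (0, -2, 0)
Orthogonal basis:
  u_1 = (-1, 3, -2)
  u_2 = (17/7, -9/7, -22/7)
  u_3 = (-48/61, -32/61, -24/61)

Apply the Gram-Schmidt recurrence
  u_1 = v_1
  u_i = v_i − Σ_{j<i} ((v_i · u_j) / (u_j · u_j)) · u_j.

Step by step this gives:
  u_1 = (-1, 3, -2)
  u_2 = (17/7, -9/7, -22/7)
  u_3 = (-48/61, -32/61, -24/61)

Orthogonality check:
  u_2 · u_1 = 0 (should be 0)
  u_3 · u_1 = 0 (should be 0)
  u_3 · u_2 = 0 (should be 0)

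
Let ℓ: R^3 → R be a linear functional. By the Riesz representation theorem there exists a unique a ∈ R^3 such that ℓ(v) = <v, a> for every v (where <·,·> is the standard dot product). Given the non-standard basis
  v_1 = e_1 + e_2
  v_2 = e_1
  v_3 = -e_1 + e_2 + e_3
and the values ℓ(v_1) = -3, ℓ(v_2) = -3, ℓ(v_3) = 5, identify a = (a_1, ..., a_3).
a = (-3, 0, 2)

Write a = (a_1, ..., a_3) in the standard basis. For each basis vector v_i, ℓ(v_i) = <v_i, a> is a linear equation in the a_j's. Collect the n equations into a matrix system V a = ℓ, where row i of V is v_i (expressed in the standard basis). Since V is invertible (lower-triangular with 1s on the diagonal, up to permutation), solve by back-substitution:
  V =
[[1, 1, 0],
 [1, 0, 0],
 [-1, 1, 1]]
  V a = (-3, -3, 5)
Solving gives a = (-3, 0, 2).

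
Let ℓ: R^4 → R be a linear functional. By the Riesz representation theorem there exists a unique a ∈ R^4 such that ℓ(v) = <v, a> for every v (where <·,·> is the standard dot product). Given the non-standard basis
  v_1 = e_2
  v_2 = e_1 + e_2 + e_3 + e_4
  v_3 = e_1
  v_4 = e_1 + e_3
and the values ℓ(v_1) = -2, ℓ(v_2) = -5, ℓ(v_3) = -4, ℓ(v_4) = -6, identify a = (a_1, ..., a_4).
a = (-4, -2, -2, 3)

Write a = (a_1, ..., a_4) in the standard basis. For each basis vector v_i, ℓ(v_i) = <v_i, a> is a linear equation in the a_j's. Collect the n equations into a matrix system V a = ℓ, where row i of V is v_i (expressed in the standard basis). Since V is invertible (lower-triangular with 1s on the diagonal, up to permutation), solve by back-substitution:
  V =
[[0, 1, 0, 0],
 [1, 1, 1, 1],
 [1, 0, 0, 0],
 [1, 0, 1, 0]]
  V a = (-2, -5, -4, -6)
Solving gives a = (-4, -2, -2, 3).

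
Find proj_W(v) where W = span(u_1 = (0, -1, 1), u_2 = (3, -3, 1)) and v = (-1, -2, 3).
proj_W(v) = (-12/11, -47/22, 63/22)

Set up U = [u_1 | ... | u_2] ∈ R^(3×2). The projector onto W = col(U) is P = U (U^T U)^(-1) U^T.
Compute U^T U =
  [2, 4]
  [4, 19],
and U^T v = (5, 6).
Solve U^T U · c = U^T v for the coefficients: c = (71/22, -4/11). The projection is proj_W(v) = U c.
Check: (v - proj_W(v)) · u_1 = 0  (should be 0).
Check: (v - proj_W(v)) · u_2 = 0  (should be 0).
Result: proj_W(v) = (-12/11, -47/22, 63/22).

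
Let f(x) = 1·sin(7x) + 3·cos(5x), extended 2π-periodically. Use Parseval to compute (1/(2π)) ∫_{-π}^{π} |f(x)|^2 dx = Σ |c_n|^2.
Σ |c_n|^2 = 5

Expand |f|^2 and use orthogonality of {sin(nx), cos(mx)} on [-π, π]:
  ∫_{-π}^{π} sin(nx)^2 dx = π, ∫ cos(mx)^2 dx = π, and cross terms integrate to 0.
So ∫_{-π}^{π} f(x)^2 dx = 1^2 · π + 3^2 · π = (1 + 9)π.
Divide by 2π: (1 + 9)/2 = 5.
By Parseval, this equals Σ |c_n|^2.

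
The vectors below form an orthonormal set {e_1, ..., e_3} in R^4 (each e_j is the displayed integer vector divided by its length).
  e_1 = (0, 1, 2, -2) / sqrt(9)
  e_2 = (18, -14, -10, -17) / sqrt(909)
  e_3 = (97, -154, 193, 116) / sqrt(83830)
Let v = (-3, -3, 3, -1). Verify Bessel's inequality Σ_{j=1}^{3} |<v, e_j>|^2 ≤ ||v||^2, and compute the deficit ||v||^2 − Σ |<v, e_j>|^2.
Σ |<v, e_j>|^2 = 3428/415; ||v||^2 = 28; deficit = 8192/415

Write each e_j = u_j / sqrt(<u_j, u_j>) where u_j is the displayed integer vector. Then <v, e_j> = <v, u_j> / sqrt(<u_j, u_j>), so |<v, e_j>|^2 = <v, u_j>^2 / <u_j, u_j>.
Coefficients: <v, e_1> = 5/sqrt(9), <v, e_2> = -25/sqrt(909), <v, e_3> = 634/sqrt(83830).
Square and sum: Σ |<v, e_j>|^2 = 3428/415.
Compute ||v||^2 = v·v = 28.
Deficit = 28 − 3428/415 = 8192/415 ≥ 0, confirming Bessel's inequality. (The deficit equals ||v − Σ <v,e_j> e_j||^2, the squared distance from v to span{e_j}.)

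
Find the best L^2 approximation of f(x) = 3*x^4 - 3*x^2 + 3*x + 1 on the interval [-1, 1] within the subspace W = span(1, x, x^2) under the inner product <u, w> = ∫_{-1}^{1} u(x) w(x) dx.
g(x) = -3*x^2/7 + 3*x + 26/35

The best approximation g ∈ W is the orthogonal projection of f onto W. Writing g = a_0 + a_1 x + a_2 x^2, the coefficients solve the normal equations G · a = b where
  G_{ij} = <φ_i, φ_j> and b_i = <f, φ_i>, with φ_0 = 1, φ_1 = x, φ_2 = x^2.
G =
  [2, 0, 2/3]
  [0, 2/3, 0]
  [2/3, 0, 2/5],
b = (6/5, 2, 34/105).
Solving gives a_0 = 26/35, a_1 = 3, a_2 = -3/7, so
  g(x) = -3*x^2/7 + 3*x + 26/35.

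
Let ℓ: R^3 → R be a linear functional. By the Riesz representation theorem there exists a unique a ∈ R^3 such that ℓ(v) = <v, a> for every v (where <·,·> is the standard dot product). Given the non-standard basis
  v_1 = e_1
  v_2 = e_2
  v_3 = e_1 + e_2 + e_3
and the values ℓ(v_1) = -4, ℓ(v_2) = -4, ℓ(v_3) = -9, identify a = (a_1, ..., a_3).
a = (-4, -4, -1)

Write a = (a_1, ..., a_3) in the standard basis. For each basis vector v_i, ℓ(v_i) = <v_i, a> is a linear equation in the a_j's. Collect the n equations into a matrix system V a = ℓ, where row i of V is v_i (expressed in the standard basis). Since V is invertible (lower-triangular with 1s on the diagonal, up to permutation), solve by back-substitution:
  V =
[[1, 0, 0],
 [0, 1, 0],
 [1, 1, 1]]
  V a = (-4, -4, -9)
Solving gives a = (-4, -4, -1).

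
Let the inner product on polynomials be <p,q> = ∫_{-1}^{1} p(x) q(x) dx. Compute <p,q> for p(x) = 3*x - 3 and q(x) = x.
<p,q> = 2

Expand the product: p(x)·q(x) = 3*x^2 - 3*x.
∫_{-1}^{1} of each monomial x^k gives [2/(k+1) if k even, 0 if k odd]. Integrating term-by-term (or equivalently evaluating the antiderivative F(x) = x^3 - 3*x^2/2 at the endpoints):
  F(1) − F(−1) = -1/2 − (-5/2) = 2.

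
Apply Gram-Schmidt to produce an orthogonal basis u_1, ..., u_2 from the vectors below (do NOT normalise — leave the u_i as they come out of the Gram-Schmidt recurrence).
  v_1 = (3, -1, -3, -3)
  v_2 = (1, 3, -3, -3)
Orthogonal basis:
  u_1 = (3, -1, -3, -3)
  u_2 = (-13/14, 51/14, -15/14, -15/14)

Apply the Gram-Schmidt recurrence
  u_1 = v_1
  u_i = v_i − Σ_{j<i} ((v_i · u_j) / (u_j · u_j)) · u_j.

Step by step this gives:
  u_1 = (3, -1, -3, -3)
  u_2 = (-13/14, 51/14, -15/14, -15/14)

Orthogonality check:
  u_2 · u_1 = 0 (should be 0)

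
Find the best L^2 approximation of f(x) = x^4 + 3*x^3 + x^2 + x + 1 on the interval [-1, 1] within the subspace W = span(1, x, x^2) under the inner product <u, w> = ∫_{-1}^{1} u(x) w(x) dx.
g(x) = 13*x^2/7 + 14*x/5 + 32/35

The best approximation g ∈ W is the orthogonal projection of f onto W. Writing g = a_0 + a_1 x + a_2 x^2, the coefficients solve the normal equations G · a = b where
  G_{ij} = <φ_i, φ_j> and b_i = <f, φ_i>, with φ_0 = 1, φ_1 = x, φ_2 = x^2.
G =
  [2, 0, 2/3]
  [0, 2/3, 0]
  [2/3, 0, 2/5],
b = (46/15, 28/15, 142/105).
Solving gives a_0 = 32/35, a_1 = 14/5, a_2 = 13/7, so
  g(x) = 13*x^2/7 + 14*x/5 + 32/35.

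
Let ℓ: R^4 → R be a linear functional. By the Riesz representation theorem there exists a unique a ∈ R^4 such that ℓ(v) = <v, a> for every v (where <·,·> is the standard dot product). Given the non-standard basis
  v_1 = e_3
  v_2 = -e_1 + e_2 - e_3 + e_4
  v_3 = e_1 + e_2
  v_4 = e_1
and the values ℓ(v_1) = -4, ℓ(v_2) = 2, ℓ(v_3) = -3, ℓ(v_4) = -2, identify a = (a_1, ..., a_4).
a = (-2, -1, -4, -3)

Write a = (a_1, ..., a_4) in the standard basis. For each basis vector v_i, ℓ(v_i) = <v_i, a> is a linear equation in the a_j's. Collect the n equations into a matrix system V a = ℓ, where row i of V is v_i (expressed in the standard basis). Since V is invertible (lower-triangular with 1s on the diagonal, up to permutation), solve by back-substitution:
  V =
[[0, 0, 1, 0],
 [-1, 1, -1, 1],
 [1, 1, 0, 0],
 [1, 0, 0, 0]]
  V a = (-4, 2, -3, -2)
Solving gives a = (-2, -1, -4, -3).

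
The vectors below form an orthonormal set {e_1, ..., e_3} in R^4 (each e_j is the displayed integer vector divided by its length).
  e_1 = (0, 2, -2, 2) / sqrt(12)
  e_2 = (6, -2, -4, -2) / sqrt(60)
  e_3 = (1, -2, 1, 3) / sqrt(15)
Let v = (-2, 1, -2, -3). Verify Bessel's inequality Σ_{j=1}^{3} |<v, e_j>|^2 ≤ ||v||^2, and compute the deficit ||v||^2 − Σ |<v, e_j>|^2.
Σ |<v, e_j>|^2 = 15; ||v||^2 = 18; deficit = 3

Write each e_j = u_j / sqrt(<u_j, u_j>) where u_j is the displayed integer vector. Then <v, e_j> = <v, u_j> / sqrt(<u_j, u_j>), so |<v, e_j>|^2 = <v, u_j>^2 / <u_j, u_j>.
Coefficients: <v, e_1> = 0/sqrt(12), <v, e_2> = 0/sqrt(60), <v, e_3> = -15/sqrt(15).
Square and sum: Σ |<v, e_j>|^2 = 15.
Compute ||v||^2 = v·v = 18.
Deficit = 18 − 15 = 3 ≥ 0, confirming Bessel's inequality. (The deficit equals ||v − Σ <v,e_j> e_j||^2, the squared distance from v to span{e_j}.)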